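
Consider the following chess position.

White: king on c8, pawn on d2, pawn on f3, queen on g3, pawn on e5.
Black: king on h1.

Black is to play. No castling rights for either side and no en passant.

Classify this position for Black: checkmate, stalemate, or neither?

Black to move; black king on h1.
In check: no.
King squares — g1: attacked by Qg3; g2: attacked by Qg3; h2: attacked by Qg3.
Legal moves for Black: none.
Not in check and no legal moves → stalemate.

stalemate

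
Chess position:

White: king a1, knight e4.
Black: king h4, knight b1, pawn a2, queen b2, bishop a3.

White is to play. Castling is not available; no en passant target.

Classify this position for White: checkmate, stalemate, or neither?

checkmate

White to move; white king on a1.
In check: yes, from the black queen on b2.
King squares — b1: attacked by Pa2; a2: attacked by Qb2; b2: attacked by Ba3.
Legal moves for White: none.
In check with no legal moves → checkmate.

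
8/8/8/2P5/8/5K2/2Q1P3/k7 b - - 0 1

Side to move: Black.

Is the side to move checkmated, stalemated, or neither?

Black to move; black king on a1.
In check: no.
King squares — b1: attacked by Qc2; a2: attacked by Qc2; b2: attacked by Qc2.
Legal moves for Black: none.
Not in check and no legal moves → stalemate.

stalemate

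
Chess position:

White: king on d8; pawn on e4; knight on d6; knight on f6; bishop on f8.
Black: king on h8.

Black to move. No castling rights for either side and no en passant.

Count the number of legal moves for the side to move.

0

Black to move; king on h8.
In check: no.
Legal moves: none.
Count: 0.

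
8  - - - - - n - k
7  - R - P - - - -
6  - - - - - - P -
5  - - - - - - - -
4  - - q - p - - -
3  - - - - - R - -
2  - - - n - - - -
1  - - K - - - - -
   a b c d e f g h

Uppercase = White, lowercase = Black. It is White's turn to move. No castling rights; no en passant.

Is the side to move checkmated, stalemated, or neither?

neither

White to move; white king on c1.
In check: yes, from the black queen on c4.
King squares — b1: attacked by Nd2; d1: available; b2: available; c2: attacked by Qc4; d2: available.
Legal moves for White: Kxd2, Kb2, Kd1, Rc3.
White is in check but has 4 legal moves → neither.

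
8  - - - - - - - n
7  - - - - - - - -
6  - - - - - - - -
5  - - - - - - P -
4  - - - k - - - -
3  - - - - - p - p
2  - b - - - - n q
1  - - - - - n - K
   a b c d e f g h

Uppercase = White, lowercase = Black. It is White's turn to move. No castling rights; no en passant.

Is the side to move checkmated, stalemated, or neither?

White to move; white king on h1.
In check: yes, from the black queen on h2.
King squares — g1: attacked by Qh2; g2: attacked by Qh2; h2: attacked by Nf1.
Legal moves for White: none.
In check with no legal moves → checkmate.

checkmate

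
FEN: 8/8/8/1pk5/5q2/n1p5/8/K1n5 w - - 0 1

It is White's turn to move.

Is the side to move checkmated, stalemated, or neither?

stalemate

White to move; white king on a1.
In check: no.
King squares — b1: attacked by Na3; a2: attacked by Nc1; b2: attacked by Pc3.
Legal moves for White: none.
Not in check and no legal moves → stalemate.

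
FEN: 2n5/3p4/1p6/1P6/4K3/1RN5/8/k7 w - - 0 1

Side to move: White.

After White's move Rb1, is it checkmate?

After Rb1: black king on a1; in check: yes, from the white rook on b1.
King squares — b1: attacked by Nc3; a2: attacked by Nc3; b2: attacked by Rb1.
Black has no legal moves → checkmate.

yes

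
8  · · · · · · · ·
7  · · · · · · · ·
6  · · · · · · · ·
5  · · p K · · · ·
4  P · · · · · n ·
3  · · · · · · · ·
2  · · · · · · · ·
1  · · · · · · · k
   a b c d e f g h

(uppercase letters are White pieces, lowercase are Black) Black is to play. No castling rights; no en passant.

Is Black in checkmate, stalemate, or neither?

Black to move; black king on h1.
In check: no.
Legal moves for Black: Nh6, Nf6+, Ne5, Ne3+, Nh2, Nf2, Kh2, Kg2, Kg1, c4.
Black has 10 legal moves and is not in check → neither.

neither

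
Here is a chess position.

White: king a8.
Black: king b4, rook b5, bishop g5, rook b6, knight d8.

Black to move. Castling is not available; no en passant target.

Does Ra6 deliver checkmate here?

yes

After Ra6: white king on a8; in check: yes, from the black rook on a6.
King squares — a7: attacked by Ra6; b7: attacked by Rb5; b8: attacked by Rb5.
White has no legal moves → checkmate.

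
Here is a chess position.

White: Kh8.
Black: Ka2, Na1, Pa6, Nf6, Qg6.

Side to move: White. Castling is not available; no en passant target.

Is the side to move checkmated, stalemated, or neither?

stalemate

White to move; white king on h8.
In check: no.
King squares — g7: attacked by Qg6; h7: attacked by Nf6; g8: attacked by Nf6.
Legal moves for White: none.
Not in check and no legal moves → stalemate.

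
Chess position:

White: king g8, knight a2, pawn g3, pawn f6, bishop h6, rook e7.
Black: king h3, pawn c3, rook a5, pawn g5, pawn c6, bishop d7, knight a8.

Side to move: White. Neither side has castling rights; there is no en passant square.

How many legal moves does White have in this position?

24

White to move; king on g8.
In check: no.
Legal moves: Kh8, Kf8, Kh7, Kg7, Kf7, Re8, Rh7, Rg7, Rf7, Rxd7, Re6, Re5, Re4, Re3, Re2, Re1, Bf8, Bg7, Bxg5, Nb4, Nxc3, Nc1, f7, g4.
Count: 24.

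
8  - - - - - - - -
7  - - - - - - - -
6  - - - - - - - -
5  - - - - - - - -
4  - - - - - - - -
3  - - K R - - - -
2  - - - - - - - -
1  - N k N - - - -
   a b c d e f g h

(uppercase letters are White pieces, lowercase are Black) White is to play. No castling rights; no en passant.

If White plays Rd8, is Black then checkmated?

no

After Rd8: black king on c1; in check: no.
Black is not in check, so this cannot be checkmate.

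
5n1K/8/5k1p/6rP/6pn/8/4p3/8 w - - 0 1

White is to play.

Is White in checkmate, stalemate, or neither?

White to move; white king on h8.
In check: no.
King squares — g7: attacked by Rg5; h7: attacked by Nf8; g8: attacked by Rg5.
Legal moves for White: none.
Not in check and no legal moves → stalemate.

stalemate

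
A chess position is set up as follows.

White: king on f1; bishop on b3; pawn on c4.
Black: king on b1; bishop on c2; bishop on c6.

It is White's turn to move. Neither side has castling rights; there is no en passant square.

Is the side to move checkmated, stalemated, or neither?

neither

White to move; white king on f1.
In check: no.
Legal moves for White: Ba4, Bxc2+, Ba2+, Kf2, Ke2, Kg1, Ke1, c5.
White has 8 legal moves and is not in check → neither.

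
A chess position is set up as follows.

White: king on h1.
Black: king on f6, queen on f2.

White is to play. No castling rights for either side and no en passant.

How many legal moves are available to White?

0

White to move; king on h1.
In check: no.
Legal moves: none.
Count: 0.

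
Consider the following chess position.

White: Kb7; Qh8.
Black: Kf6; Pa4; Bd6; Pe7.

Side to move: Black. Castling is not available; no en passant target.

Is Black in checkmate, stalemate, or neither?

neither

Black to move; black king on f6.
In check: yes, from the white queen on h8.
Legal moves for Black: Kf7, Kg6, Ke6, Kg5, Kf5.
Black is in check but has 5 legal moves → neither.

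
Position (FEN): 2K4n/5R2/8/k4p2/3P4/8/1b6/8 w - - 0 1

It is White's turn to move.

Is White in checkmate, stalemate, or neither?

neither

White to move; white king on c8.
In check: no.
Legal moves for White: Kd8, Kb8, Kd7, Kc7, Kb7, Rf8, Rh7, Rg7, Re7, Rd7, Rc7, Rb7, Ra7+, Rf6, Rxf5+, d5.
White has 16 legal moves and is not in check → neither.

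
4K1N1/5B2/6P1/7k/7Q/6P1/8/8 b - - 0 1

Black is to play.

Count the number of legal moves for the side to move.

Black to move; king on h5.
In check: yes, from the white queen on h4.
Legal moves: none.
Count: 0.

0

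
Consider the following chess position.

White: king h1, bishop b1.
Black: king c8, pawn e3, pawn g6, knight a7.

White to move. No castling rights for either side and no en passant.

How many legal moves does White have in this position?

White to move; king on h1.
In check: no.
Legal moves: Kh2, Kg2, Kg1, Bxg6, Bf5+, Be4, Bd3, Bc2, Ba2.
Count: 9.

9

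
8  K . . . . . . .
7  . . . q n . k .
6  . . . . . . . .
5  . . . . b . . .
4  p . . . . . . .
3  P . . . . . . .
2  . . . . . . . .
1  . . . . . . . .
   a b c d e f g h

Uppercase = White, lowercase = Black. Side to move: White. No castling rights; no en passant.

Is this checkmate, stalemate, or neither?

White to move; white king on a8.
In check: no.
King squares — a7: attacked by Qd7; b7: attacked by Qd7; b8: attacked by Be5.
Legal moves for White: none.
Not in check and no legal moves → stalemate.

stalemate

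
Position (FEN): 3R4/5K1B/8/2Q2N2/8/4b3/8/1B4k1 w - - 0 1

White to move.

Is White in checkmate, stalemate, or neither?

White to move; white king on f7.
In check: no.
Legal moves for White include: Rh8, Rg8+, Rf8, Re8, Rc8, Rb8, Ra8, Rd7, Rd6, Rd5, Rd4, Rd3, Rd2, Rd1+, Bg8, Bg6, Kg8, Kf8, ... (list truncated; more exist).
White has legal moves and is not in check → neither.

neither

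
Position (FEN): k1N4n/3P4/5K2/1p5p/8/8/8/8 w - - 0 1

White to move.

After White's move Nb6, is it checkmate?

no

After Nb6: black king on a8; in check: yes, from the white knight on b6.
Black has 3 legal replies: Kb8, Kb7, Ka7.
In check but a legal move exists → not checkmate.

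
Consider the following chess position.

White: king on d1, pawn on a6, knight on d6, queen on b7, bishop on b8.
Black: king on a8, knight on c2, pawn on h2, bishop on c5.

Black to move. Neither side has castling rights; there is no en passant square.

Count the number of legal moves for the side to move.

0

Black to move; king on a8.
In check: yes, from the white queen on b7.
Legal moves: none.
Count: 0.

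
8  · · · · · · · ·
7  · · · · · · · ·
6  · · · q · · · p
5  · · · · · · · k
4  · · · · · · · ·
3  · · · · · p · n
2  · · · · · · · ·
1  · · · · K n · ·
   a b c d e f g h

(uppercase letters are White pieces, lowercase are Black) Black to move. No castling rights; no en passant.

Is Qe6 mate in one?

no

After Qe6: white king on e1; in check: yes, from the black queen on e6.
White has 2 legal replies: Kxf1, Kd1.
In check but a legal move exists → not checkmate.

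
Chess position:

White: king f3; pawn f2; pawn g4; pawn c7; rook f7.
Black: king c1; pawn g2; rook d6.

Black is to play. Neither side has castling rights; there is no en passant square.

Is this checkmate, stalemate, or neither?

neither

Black to move; black king on c1.
In check: no.
Legal moves for Black include: Rd8, Rd7, Rh6, Rg6, Rf6+, Re6, Rc6, Rb6, Ra6, Rd5, Rd4, Rd3+, Rd2, Rd1, Kd2, Kc2, Kb2, Kd1, ... (list truncated; more exist).
Black has legal moves and is not in check → neither.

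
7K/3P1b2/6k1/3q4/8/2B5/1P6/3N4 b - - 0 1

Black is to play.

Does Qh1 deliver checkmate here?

yes

After Qh1: white king on h8; in check: yes, from the black queen on h1.
King squares — g7: attacked by Kg6; h7: attacked by Qh1; g8: attacked by Bf7.
White has no legal moves → checkmate.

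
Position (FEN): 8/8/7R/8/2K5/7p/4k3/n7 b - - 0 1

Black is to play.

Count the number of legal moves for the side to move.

Black to move; king on e2.
In check: no.
Legal moves: Kf3, Ke3, Kf2, Kd2, Kf1, Ke1, Kd1, Nb3, Nc2, h2.
Count: 10.

10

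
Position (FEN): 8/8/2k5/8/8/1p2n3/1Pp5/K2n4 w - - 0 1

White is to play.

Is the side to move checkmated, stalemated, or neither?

stalemate

White to move; white king on a1.
In check: no.
King squares — b1: attacked by Pc2; a2: attacked by Pb3; b2: own pawn.
Legal moves for White: none.
Not in check and no legal moves → stalemate.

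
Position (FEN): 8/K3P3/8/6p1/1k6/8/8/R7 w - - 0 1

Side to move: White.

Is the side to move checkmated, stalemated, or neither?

White to move; white king on a7.
In check: no.
Legal moves for White include: Kb8, Ka8, Kb7, Kb6, Ka6, Ra6, Ra5, Ra4+, Ra3, Ra2, Rh1, Rg1, Rf1, Re1, Rd1, Rc1, Rb1+, e8=Q, ... (list truncated; more exist).
White has legal moves and is not in check → neither.

neither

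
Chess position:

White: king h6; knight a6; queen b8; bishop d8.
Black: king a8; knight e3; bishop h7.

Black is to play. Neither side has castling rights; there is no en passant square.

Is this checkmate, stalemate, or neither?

checkmate

Black to move; black king on a8.
In check: yes, from the white queen on b8.
King squares — a7: attacked by Qb8; b7: attacked by Qb8; b8: attacked by Na6.
Legal moves for Black: none.
In check with no legal moves → checkmate.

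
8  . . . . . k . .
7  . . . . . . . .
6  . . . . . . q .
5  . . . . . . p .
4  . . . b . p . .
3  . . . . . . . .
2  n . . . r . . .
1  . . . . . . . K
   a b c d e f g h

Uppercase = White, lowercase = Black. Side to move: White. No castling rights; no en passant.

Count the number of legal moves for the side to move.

0

White to move; king on h1.
In check: no.
Legal moves: none.
Count: 0.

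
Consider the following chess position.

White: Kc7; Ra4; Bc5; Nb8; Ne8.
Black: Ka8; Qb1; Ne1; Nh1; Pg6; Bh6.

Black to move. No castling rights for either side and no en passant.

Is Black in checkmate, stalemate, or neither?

Black to move; black king on a8.
In check: yes, from the white rook on a4.
King squares — a7: attacked by Ra4; b7: attacked by Kc7; b8: attacked by Kc7.
Legal moves for Black: none.
In check with no legal moves → checkmate.

checkmate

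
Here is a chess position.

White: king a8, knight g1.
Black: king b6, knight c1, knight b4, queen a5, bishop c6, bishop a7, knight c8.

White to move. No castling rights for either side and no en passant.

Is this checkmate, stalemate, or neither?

checkmate

White to move; white king on a8.
In check: yes, from the black bishop on c6.
King squares — a7: attacked by Qa5; b7: attacked by Kb6; b8: attacked by Ba7.
Legal moves for White: none.
In check with no legal moves → checkmate.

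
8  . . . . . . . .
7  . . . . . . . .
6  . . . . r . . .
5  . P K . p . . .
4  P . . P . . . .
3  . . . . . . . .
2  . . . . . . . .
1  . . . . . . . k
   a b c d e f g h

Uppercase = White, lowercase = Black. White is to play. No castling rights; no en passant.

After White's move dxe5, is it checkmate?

After dxe5: black king on h1; in check: no.
Black is not in check, so this cannot be checkmate.

no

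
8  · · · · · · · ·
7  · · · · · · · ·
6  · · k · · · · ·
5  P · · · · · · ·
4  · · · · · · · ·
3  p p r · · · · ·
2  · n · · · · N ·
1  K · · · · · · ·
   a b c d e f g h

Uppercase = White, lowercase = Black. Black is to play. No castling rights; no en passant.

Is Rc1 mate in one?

yes

After Rc1: white king on a1; in check: yes, from the black rook on c1.
King squares — b1: attacked by Rc1; a2: attacked by Pb3; b2: attacked by Pa3.
White has no legal moves → checkmate.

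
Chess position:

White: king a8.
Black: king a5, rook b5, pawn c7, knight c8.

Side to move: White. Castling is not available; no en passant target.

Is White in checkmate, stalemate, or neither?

stalemate

White to move; white king on a8.
In check: no.
King squares — a7: attacked by Nc8; b7: attacked by Rb5; b8: attacked by Rb5.
Legal moves for White: none.
Not in check and no legal moves → stalemate.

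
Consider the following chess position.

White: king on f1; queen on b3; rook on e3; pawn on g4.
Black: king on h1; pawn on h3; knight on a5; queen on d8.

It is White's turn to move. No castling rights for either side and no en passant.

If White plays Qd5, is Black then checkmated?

no

After Qd5: black king on h1; in check: yes, from the white queen on d5.
Black has 2 legal replies: Kh2, Qxd5.
In check but a legal move exists → not checkmate.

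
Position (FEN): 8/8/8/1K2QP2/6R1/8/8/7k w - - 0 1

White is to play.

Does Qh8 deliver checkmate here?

After Qh8: black king on h1; in check: yes, from the white queen on h8.
King squares — g1: attacked by Rg4; g2: attacked by Rg4; h2: attacked by Qh8.
Black has no legal moves → checkmate.

yes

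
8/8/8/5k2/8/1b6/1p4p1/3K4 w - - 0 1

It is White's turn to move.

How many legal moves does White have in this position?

3

White to move; king on d1.
In check: yes, from the black bishop on b3.
Legal moves: Ke2, Kd2, Ke1.
Count: 3.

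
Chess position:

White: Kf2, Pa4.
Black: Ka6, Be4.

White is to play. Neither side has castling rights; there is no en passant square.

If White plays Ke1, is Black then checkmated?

After Ke1: black king on a6; in check: no.
Black is not in check, so this cannot be checkmate.

no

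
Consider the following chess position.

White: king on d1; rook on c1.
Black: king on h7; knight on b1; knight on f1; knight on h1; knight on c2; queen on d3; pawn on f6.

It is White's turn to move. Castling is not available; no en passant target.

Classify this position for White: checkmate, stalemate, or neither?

checkmate

White to move; white king on d1.
In check: yes, from the black queen on d3.
King squares — c1: own rook; e1: attacked by Nc2; c2: attacked by Qd3; d2: attacked by Nb1; e2: attacked by Qd3.
Legal moves for White: none.
In check with no legal moves → checkmate.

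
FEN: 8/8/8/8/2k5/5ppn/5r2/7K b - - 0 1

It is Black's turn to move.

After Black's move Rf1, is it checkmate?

After Rf1: white king on h1; in check: yes, from the black rook on f1.
King squares — g1: attacked by Rf1; g2: attacked by Pf3; h2: attacked by Pg3.
White has no legal moves → checkmate.

yes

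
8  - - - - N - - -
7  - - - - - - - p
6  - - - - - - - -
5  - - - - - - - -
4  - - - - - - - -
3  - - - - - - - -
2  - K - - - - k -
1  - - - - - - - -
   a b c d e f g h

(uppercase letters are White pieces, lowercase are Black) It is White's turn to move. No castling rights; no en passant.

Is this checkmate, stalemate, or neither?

neither

White to move; white king on b2.
In check: no.
Legal moves for White: Ng7, Nc7, Nf6, Nd6, Kc3, Kb3, Ka3, Kc2, Ka2, Kc1, Kb1, Ka1.
White has 12 legal moves and is not in check → neither.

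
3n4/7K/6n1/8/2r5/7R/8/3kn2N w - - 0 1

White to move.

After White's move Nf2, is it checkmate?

no

After Nf2: black king on d1; in check: yes, from the white knight on f2.
Black has 4 legal replies: Ke2, Kd2, Kc2, Kc1.
In check but a legal move exists → not checkmate.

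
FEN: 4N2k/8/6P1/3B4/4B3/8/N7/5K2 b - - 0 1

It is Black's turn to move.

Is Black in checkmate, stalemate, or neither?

Black to move; black king on h8.
In check: no.
King squares — g7: attacked by Ne8; h7: attacked by Pg6; g8: attacked by Bd5.
Legal moves for Black: none.
Not in check and no legal moves → stalemate.

stalemate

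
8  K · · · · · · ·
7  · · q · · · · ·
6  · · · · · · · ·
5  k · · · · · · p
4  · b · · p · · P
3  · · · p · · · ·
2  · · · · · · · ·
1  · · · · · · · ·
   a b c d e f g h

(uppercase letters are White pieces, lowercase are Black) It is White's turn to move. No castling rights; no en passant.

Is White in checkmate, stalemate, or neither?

stalemate

White to move; white king on a8.
In check: no.
King squares — a7: attacked by Qc7; b7: attacked by Qc7; b8: attacked by Qc7.
Legal moves for White: none.
Not in check and no legal moves → stalemate.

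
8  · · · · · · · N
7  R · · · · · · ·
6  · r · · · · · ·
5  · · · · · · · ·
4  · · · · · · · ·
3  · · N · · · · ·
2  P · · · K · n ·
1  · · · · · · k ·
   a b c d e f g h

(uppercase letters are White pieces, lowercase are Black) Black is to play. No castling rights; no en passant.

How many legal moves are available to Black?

Black to move; king on g1.
In check: no.
Legal moves: Rb8, Rb7, Rh6, Rg6, Rf6, Re6+, Rd6, Rc6, Ra6, Rb5, Rb4, Rb3, Rb2+, Rb1, Nh4, Nf4+, Ne3, Ne1, Kh2, Kh1.
Count: 20.

20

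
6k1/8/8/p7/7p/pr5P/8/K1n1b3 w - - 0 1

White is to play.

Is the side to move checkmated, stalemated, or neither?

White to move; white king on a1.
In check: no.
King squares — b1: attacked by Rb3; a2: attacked by Nc1; b2: attacked by Pa3.
Legal moves for White: none.
Not in check and no legal moves → stalemate.

stalemate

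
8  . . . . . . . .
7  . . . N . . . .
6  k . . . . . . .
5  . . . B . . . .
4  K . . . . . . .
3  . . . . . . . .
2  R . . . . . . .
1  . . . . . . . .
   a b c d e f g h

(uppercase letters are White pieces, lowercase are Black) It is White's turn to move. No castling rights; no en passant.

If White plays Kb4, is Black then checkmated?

yes

After Kb4: black king on a6; in check: yes, from the white rook on a2.
King squares — a5: attacked by Ra2; b5: attacked by Kb4; b6: attacked by Nd7; a7: attacked by Ra2; b7: attacked by Bd5.
Black has no legal moves → checkmate.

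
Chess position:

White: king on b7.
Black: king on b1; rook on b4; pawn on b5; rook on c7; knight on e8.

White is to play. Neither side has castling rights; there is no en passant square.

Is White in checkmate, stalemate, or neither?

neither

White to move; white king on b7.
In check: yes, from the black rook on c7.
King squares — a6: available; b6: available; c6: attacked by Rc7; a7: attacked by Rc7; c7: attacked by Ne8; a8: available; b8: available; c8: attacked by Rc7.
Legal moves for White: Kb8, Ka8, Kb6, Ka6.
White is in check but has 4 legal moves → neither.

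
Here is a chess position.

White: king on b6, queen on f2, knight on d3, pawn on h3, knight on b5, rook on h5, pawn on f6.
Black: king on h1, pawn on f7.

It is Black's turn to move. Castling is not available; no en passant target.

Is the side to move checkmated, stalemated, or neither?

Black to move; black king on h1.
In check: no.
King squares — g1: attacked by Qf2; g2: attacked by Qf2; h2: attacked by Qf2.
Legal moves for Black: none.
Not in check and no legal moves → stalemate.

stalemate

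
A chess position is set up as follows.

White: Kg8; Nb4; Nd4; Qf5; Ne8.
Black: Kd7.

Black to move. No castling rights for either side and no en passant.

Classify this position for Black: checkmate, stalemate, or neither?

Black to move; black king on d7.
In check: yes, from the white queen on f5.
King squares — c6: attacked by Nb4; d6: attacked by Ne8; e6: attacked by Nd4; c7: attacked by Ne8; e7: available; c8: attacked by Qf5; d8: available; e8: available.
Legal moves for Black: Kxe8, Kd8, Ke7.
Black is in check but has 3 legal moves → neither.

neither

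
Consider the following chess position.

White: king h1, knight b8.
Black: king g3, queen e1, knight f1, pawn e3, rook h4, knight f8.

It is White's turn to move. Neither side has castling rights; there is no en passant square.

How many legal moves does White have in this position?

1

White to move; king on h1.
In check: yes, from the black rook on h4.
Legal moves: Kg1.
Count: 1.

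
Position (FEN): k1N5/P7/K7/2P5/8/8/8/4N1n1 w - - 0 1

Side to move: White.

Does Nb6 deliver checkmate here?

yes

After Nb6: black king on a8; in check: yes, from the white knight on b6.
King squares — a7: attacked by Ka6; b7: attacked by Ka6; b8: attacked by Pa7.
Black has no legal moves → checkmate.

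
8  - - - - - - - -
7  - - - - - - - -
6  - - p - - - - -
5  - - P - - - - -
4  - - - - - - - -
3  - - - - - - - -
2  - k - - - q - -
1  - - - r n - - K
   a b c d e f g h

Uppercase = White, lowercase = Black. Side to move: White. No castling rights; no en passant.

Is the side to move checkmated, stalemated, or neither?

White to move; white king on h1.
In check: no.
King squares — g1: attacked by Qf2; g2: attacked by Ne1; h2: attacked by Qf2.
Legal moves for White: none.
Not in check and no legal moves → stalemate.

stalemate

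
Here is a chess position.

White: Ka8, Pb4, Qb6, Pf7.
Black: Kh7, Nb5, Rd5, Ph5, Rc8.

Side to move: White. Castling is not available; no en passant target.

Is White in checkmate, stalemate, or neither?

neither

White to move; white king on a8.
In check: yes, from the black rook on c8.
Legal moves for White: Kb7, Qb8.
White is in check but has 2 legal moves → neither.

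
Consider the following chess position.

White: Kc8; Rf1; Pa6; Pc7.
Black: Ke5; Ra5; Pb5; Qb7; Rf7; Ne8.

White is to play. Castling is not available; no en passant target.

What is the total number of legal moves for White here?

3

White to move; king on c8.
In check: yes, from the black queen on b7.
Legal moves: Kd8, Kxb7, axb7.
Count: 3.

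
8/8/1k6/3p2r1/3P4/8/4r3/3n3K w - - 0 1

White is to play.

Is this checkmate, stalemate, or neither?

White to move; white king on h1.
In check: no.
King squares — g1: attacked by Rg5; g2: attacked by Re2; h2: attacked by Re2.
Legal moves for White: none.
Not in check and no legal moves → stalemate.

stalemate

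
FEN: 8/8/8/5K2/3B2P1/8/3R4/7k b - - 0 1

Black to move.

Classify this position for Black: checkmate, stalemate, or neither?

Black to move; black king on h1.
In check: no.
King squares — g1: attacked by Bd4; g2: attacked by Rd2; h2: attacked by Rd2.
Legal moves for Black: none.
Not in check and no legal moves → stalemate.

stalemate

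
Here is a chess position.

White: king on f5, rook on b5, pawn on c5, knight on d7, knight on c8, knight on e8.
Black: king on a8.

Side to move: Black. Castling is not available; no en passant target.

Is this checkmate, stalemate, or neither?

stalemate

Black to move; black king on a8.
In check: no.
King squares — a7: attacked by Nc8; b7: attacked by Rb5; b8: attacked by Rb5.
Legal moves for Black: none.
Not in check and no legal moves → stalemate.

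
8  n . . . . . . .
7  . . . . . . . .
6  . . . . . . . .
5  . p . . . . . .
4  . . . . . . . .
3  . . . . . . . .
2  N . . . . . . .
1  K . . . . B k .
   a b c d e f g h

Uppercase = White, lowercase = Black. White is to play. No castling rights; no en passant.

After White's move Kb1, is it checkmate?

no

After Kb1: black king on g1; in check: no.
Black is not in check, so this cannot be checkmate.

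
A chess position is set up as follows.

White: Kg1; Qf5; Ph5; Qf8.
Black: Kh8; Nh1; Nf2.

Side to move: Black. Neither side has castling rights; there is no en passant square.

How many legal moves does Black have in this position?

Black to move; king on h8.
In check: yes, from the white queen on f8.
Legal moves: none.
Count: 0.

0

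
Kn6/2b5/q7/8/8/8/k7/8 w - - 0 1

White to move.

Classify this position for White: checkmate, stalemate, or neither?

checkmate

White to move; white king on a8.
In check: yes, from the black queen on a6.
King squares — a7: attacked by Qa6; b7: attacked by Qa6; b8: attacked by Bc7.
Legal moves for White: none.
In check with no legal moves → checkmate.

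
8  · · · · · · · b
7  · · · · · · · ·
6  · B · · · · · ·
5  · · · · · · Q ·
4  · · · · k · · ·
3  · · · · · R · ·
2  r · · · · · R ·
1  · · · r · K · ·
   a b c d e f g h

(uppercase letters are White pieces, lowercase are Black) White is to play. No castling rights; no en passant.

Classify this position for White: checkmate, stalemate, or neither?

checkmate

White to move; white king on f1.
In check: yes, from the black rook on d1.
King squares — e1: attacked by Rd1; g1: attacked by Rd1; e2: attacked by Ra2; f2: attacked by Ra2; g2: own rook.
Legal moves for White: none.
In check with no legal moves → checkmate.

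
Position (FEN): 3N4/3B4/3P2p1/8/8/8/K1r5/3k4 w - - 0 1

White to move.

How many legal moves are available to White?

4

White to move; king on a2.
In check: yes, from the black rook on c2.
Legal moves: Kb3, Ka3, Kb1, Ka1.
Count: 4.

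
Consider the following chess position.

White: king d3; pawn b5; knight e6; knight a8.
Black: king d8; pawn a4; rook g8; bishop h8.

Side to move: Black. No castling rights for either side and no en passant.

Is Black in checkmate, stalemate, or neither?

Black to move; black king on d8.
In check: yes, from the white knight on e6.
Legal moves for Black: Ke8, Kc8, Ke7, Kd7.
Black is in check but has 4 legal moves → neither.

neither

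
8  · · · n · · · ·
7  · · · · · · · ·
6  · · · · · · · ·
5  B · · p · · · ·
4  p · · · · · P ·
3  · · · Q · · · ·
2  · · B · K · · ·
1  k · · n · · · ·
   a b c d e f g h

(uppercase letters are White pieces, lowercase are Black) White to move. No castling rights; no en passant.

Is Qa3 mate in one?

After Qa3: black king on a1; in check: yes, from the white queen on a3.
King squares — b1: attacked by Bc2; a2: attacked by Qa3; b2: attacked by Qa3.
Black has no legal moves → checkmate.

yes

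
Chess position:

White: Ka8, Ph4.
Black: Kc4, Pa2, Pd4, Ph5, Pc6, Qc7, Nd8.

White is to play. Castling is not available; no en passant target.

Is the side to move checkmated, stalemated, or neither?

White to move; white king on a8.
In check: no.
King squares — a7: attacked by Qc7; b7: attacked by Qc7; b8: attacked by Qc7.
Legal moves for White: none.
Not in check and no legal moves → stalemate.

stalemate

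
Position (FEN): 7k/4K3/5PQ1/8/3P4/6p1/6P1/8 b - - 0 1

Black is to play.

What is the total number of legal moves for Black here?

0

Black to move; king on h8.
In check: no.
Legal moves: none.
Count: 0.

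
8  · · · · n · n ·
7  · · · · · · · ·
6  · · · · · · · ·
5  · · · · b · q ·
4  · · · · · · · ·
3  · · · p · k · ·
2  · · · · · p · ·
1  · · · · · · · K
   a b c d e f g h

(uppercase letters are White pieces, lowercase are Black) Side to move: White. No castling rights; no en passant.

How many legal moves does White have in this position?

White to move; king on h1.
In check: no.
Legal moves: none.
Count: 0.

0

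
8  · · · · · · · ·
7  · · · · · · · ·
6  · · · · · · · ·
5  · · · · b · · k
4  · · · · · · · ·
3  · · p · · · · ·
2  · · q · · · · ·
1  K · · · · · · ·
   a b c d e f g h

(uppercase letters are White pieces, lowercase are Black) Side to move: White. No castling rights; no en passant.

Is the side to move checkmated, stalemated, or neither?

stalemate

White to move; white king on a1.
In check: no.
King squares — b1: attacked by Qc2; a2: attacked by Qc2; b2: attacked by Qc2.
Legal moves for White: none.
Not in check and no legal moves → stalemate.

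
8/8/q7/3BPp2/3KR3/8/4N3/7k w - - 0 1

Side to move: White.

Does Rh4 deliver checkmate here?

After Rh4: black king on h1; in check: yes, from the white rook on h4 and the white bishop on d5.
King squares — g1: attacked by Ne2; g2: attacked by Bd5; h2: attacked by Rh4.
Black has no legal moves → checkmate.

yes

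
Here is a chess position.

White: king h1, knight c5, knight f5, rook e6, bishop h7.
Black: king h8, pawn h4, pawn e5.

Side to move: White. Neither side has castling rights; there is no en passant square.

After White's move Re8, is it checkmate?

no

After Re8: black king on h8; in check: yes, from the white rook on e8.
Black has 1 legal reply: Kxh7.
In check but a legal move exists → not checkmate.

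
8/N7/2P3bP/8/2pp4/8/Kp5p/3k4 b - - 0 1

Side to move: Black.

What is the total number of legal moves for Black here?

Black to move; king on d1.
In check: no.
Legal moves: Be8, Bh7, Bf7, Bh5, Bf5, Be4, Bd3, Bc2, Bb1+, Ke2, Kd2, Kc2, Ke1, Kc1, d3, c3, h1=Q, h1=R, h1=B, h1=N, b1=Q+, b1=R, b1=B+, b1=N.
Count: 24.

24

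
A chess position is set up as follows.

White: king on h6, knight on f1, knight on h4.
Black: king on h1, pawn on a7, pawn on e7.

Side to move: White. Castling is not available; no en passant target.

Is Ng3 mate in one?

no

After Ng3: black king on h1; in check: yes, from the white knight on g3.
Black has 2 legal replies: Kh2, Kg1.
In check but a legal move exists → not checkmate.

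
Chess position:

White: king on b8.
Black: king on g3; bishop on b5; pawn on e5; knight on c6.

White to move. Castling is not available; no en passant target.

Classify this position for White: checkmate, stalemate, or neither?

neither

White to move; white king on b8.
In check: yes, from the black knight on c6.
King squares — a7: attacked by Nc6; b7: available; c7: available; a8: available; c8: available.
Legal moves for White: Kc8, Ka8, Kc7, Kb7.
White is in check but has 4 legal moves → neither.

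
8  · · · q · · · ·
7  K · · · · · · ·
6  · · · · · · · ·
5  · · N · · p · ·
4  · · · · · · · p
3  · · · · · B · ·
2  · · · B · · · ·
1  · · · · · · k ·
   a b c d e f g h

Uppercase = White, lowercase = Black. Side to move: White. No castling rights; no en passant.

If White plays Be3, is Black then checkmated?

After Be3: black king on g1; in check: yes, from the white bishop on e3.
Black has 2 legal replies: Kh2, Kf1.
In check but a legal move exists → not checkmate.

no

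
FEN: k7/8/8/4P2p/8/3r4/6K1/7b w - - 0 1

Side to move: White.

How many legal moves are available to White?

White to move; king on g2.
In check: yes, from the black bishop on h1.
Legal moves: Kh2, Kf2, Kxh1, Kg1, Kf1.
Count: 5.

5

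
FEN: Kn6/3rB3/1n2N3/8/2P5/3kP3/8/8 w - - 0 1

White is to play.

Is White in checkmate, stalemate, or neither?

neither

White to move; white king on a8.
In check: yes, from the black knight on b6.
Legal moves for White: Kxb8.
White is in check but has 1 legal move → neither.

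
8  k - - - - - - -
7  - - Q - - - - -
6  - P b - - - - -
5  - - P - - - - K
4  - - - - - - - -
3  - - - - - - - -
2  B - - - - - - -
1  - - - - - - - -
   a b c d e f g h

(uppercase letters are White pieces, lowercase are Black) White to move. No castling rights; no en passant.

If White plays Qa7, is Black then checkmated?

After Qa7: black king on a8; in check: yes, from the white queen on a7.
King squares — a7: attacked by Pb6; b7: attacked by Qa7; b8: attacked by Qa7.
Black has no legal moves → checkmate.

yes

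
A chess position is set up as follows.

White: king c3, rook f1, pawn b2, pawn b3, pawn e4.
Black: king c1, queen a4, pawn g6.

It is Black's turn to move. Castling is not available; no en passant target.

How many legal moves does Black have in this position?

0

Black to move; king on c1.
In check: yes, from the white rook on f1.
Legal moves: none.
Count: 0.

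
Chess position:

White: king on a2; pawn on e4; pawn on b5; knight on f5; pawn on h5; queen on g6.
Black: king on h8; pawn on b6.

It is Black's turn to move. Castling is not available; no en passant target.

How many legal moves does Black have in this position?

0

Black to move; king on h8.
In check: no.
Legal moves: none.
Count: 0.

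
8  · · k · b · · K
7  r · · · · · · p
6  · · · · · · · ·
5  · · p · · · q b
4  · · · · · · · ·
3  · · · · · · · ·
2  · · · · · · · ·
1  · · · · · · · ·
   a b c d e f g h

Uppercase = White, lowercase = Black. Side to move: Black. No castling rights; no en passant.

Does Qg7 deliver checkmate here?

After Qg7: white king on h8; in check: yes, from the black queen on g7.
King squares — g7: attacked by Ra7; h7: attacked by Qg7; g8: attacked by Qg7.
White has no legal moves → checkmate.

yes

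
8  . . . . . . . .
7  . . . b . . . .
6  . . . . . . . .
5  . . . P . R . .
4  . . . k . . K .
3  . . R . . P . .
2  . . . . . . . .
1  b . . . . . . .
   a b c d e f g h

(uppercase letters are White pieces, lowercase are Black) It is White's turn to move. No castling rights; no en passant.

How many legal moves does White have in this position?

19

White to move; king on g4.
In check: no.
Legal moves: Kh5, Kg5, Kh4, Kf4, Kh3, Kg3, Rc8, Rc7, Rc6, Rc5, Rc4+, Re3, Rd3+, Rb3, Ra3, Rc2, Rc1, d6, f4.
Count: 19.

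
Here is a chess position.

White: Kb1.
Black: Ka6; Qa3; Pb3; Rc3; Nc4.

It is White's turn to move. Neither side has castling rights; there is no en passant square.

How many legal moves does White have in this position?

0

White to move; king on b1.
In check: no.
Legal moves: none.
Count: 0.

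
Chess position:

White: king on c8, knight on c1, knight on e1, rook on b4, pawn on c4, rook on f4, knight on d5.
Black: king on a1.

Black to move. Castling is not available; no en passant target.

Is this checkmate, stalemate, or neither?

Black to move; black king on a1.
In check: no.
King squares — b1: attacked by Rb4; a2: attacked by Nc1; b2: attacked by Rb4.
Legal moves for Black: none.
Not in check and no legal moves → stalemate.

stalemate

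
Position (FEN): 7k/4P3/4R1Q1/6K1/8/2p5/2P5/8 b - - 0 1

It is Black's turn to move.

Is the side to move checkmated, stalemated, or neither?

Black to move; black king on h8.
In check: no.
King squares — g7: attacked by Qg6; h7: attacked by Qg6; g8: attacked by Qg6.
Legal moves for Black: none.
Not in check and no legal moves → stalemate.

stalemate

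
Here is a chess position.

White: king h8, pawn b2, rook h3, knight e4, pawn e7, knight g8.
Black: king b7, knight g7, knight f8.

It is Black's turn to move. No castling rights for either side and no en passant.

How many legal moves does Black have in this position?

16

Black to move; king on b7.
In check: no.
Legal moves: Nh7, Nd7, Ng6+, Nfe6, Ne8, Nge6, Nh5, Nf5, Kc8, Kb8, Ka8, Kc7, Ka7, Kc6, Kb6, Ka6.
Count: 16.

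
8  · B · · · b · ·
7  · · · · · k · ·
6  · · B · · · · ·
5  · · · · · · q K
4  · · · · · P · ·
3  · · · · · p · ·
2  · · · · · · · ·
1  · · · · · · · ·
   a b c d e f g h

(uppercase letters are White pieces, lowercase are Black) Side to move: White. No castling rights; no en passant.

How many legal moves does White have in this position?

White to move; king on h5.
In check: yes, from the black queen on g5.
Legal moves: Kxg5, fxg5.
Count: 2.

2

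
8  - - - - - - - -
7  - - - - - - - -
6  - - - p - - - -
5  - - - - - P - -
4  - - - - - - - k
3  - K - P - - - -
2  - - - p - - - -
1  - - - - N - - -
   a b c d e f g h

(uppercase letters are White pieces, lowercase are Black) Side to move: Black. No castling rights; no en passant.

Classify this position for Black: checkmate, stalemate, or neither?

neither

Black to move; black king on h4.
In check: no.
Legal moves for Black: Kh5, Kg5, Kg4, Kh3, Kg3, dxe1=Q, dxe1=R, dxe1=B, dxe1=N, d5, d1=Q+, d1=R, d1=B+, d1=N.
Black has 14 legal moves and is not in check → neither.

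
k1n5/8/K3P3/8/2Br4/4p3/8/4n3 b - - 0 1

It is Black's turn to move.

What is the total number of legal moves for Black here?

Black to move; king on a8.
In check: no.
Legal moves: Ne7, Na7, Nd6, Nb6, Kb8, Rd8, Rd7, Rd6+, Rd5, Rh4, Rg4, Rf4, Re4, Rxc4, Rd3, Rd2, Rd1, Nf3, Nd3, Ng2, Nc2, e2.
Count: 22.

22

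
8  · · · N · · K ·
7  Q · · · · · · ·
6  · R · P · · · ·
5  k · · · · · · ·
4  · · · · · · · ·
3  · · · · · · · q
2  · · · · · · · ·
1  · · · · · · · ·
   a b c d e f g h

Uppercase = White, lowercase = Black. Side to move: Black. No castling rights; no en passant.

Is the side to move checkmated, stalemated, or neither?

Black to move; black king on a5.
In check: yes, from the white queen on a7.
King squares — a4: attacked by Qa7; b4: attacked by Rb6; b5: attacked by Rb6; a6: attacked by Rb6; b6: attacked by Qa7.
Legal moves for Black: none.
In check with no legal moves → checkmate.

checkmate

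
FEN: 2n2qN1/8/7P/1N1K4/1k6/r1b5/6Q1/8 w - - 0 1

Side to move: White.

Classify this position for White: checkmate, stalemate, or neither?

White to move; white king on d5.
In check: no.
Legal moves for White include: Ne7, Nf6, Ke6, Kc6, Ke4, Nc7, Na7, Nd6, Nd4, Nxc3, Nxa3, Qg7, Qg6, Qg5, Qg4+, Qe4+, Qh3, Qg3, ... (list truncated; more exist).
White has legal moves and is not in check → neither.

neither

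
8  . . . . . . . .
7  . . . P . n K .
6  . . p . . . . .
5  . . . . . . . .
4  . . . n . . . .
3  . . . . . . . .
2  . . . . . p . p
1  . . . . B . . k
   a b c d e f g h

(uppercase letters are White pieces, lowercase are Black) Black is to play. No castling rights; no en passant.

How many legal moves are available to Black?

Black to move; king on h1.
In check: no.
Legal moves: Nh8, Nd8, Nh6, Nd6, Ng5, Ne5, Ne6+, Nf5+, Nb5, Nf3, Nb3, Ne2, Nc2, Kg2, Kg1, fxe1=Q, fxe1=R, fxe1=B, fxe1=N, c5, f1=Q, f1=R, f1=B, f1=N.
Count: 24.

24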